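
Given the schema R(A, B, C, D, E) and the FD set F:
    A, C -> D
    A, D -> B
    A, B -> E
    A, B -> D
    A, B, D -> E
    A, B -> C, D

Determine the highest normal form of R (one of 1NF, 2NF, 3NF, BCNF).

Candidate keys: {A, B}, {A, C}, {A, D}. Prime attributes: {A, B, C, D}.
Every FD has a superkey on the left, so the relation is in BCNF.

BCNF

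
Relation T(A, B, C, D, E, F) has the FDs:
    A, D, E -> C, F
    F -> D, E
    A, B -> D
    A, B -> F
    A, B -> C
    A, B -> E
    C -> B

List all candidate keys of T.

Attributes never on any right-hand side: {A} — every candidate key must contain it.
Closure of {A, B} is {A, B, C, D, E, F}, the whole schema; {A, B} is a candidate key.
Closure of {A, C} is {A, B, C, D, E, F}, the whole schema; {A, C} is a candidate key.
Closure of {A, F} is {A, B, C, D, E, F}, the whole schema; {A, F} is a candidate key.
Closure of {A, D, E} is {A, B, C, D, E, F}, the whole schema; {A, D, E} is a candidate key.
No proper subset of any of these is a key, and no other minimal superkey exists.

{A, B}, {A, C}, {A, D, E}, {A, F}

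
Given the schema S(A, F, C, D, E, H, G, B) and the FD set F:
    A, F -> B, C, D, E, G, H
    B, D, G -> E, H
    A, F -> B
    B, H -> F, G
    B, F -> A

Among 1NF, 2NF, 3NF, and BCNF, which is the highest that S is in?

Candidate keys: {A, F}, {B, D, G}, {B, F}, {B, H}. Prime attributes: {A, B, D, F, G, H}.
Each dependency's left side is a superkey — BCNF holds.

BCNF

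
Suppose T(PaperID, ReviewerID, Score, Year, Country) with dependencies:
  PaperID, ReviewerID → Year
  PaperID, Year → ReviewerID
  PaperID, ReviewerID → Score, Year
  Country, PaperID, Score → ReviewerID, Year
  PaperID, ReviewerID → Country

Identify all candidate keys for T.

{Country, PaperID, Score}, {PaperID, ReviewerID}, {PaperID, Year}

Attributes never on any right-hand side: {PaperID} — every candidate key must contain it.
{PaperID, ReviewerID}⁺ = {Country, PaperID, ReviewerID, Score, Year} — all of the relation — so {PaperID, ReviewerID} is a candidate key.
{PaperID, Year}⁺ = {Country, PaperID, ReviewerID, Score, Year} — all of the relation — so {PaperID, Year} is a candidate key.
{Country, PaperID, Score}⁺ = {Country, PaperID, ReviewerID, Score, Year} — all of the relation — so {Country, PaperID, Score} is a candidate key.
These are minimal and exhaustive — every other superkey contains one of them.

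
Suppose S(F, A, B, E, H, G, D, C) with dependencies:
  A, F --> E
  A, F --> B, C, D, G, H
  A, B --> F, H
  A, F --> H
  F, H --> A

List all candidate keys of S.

{A, B}, {A, F}, {F, H}

Closure of {A, B} is {A, B, C, D, E, F, G, H}, the whole schema; {A, B} is a candidate key.
Closure of {A, F} is {A, B, C, D, E, F, G, H}, the whole schema; {A, F} is a candidate key.
Closure of {F, H} is {A, B, C, D, E, F, G, H}, the whole schema; {F, H} is a candidate key.
These are minimal and exhaustive — every other superkey contains one of them.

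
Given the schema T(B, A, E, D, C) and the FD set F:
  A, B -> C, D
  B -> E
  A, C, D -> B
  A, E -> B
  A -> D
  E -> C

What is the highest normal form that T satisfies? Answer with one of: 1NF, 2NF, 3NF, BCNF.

Candidate keys: {A, B}, {A, C}, {A, E}. Prime attributes: {A, B, C, E}.
For B -> E we have {B}⁺ = {B, C, E}; {B} is not a superkey, so BCNF fails.
A -> D determines the non-prime attribute {D} from a non-superkey — 3NF is violated.
The proper key subset {A} of {A, B} determines non-prime {D}, so the relation is not even in 2NF.

1NF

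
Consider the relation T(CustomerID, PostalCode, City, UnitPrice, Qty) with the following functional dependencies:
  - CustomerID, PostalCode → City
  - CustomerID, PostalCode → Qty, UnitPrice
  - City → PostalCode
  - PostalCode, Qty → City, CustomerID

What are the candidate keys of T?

{City, CustomerID}⁺ = {City, CustomerID, PostalCode, Qty, UnitPrice}, which is every attribute, so {City, CustomerID} is a candidate key.
{City, Qty}⁺ = {City, CustomerID, PostalCode, Qty, UnitPrice}, which is every attribute, so {City, Qty} is a candidate key.
{CustomerID, PostalCode}⁺ = {City, CustomerID, PostalCode, Qty, UnitPrice}, which is every attribute, so {CustomerID, PostalCode} is a candidate key.
{PostalCode, Qty}⁺ = {City, CustomerID, PostalCode, Qty, UnitPrice}, which is every attribute, so {PostalCode, Qty} is a candidate key.
These are minimal and exhaustive — every other superkey contains one of them.

{City, CustomerID}, {City, Qty}, {CustomerID, PostalCode}, {PostalCode, Qty}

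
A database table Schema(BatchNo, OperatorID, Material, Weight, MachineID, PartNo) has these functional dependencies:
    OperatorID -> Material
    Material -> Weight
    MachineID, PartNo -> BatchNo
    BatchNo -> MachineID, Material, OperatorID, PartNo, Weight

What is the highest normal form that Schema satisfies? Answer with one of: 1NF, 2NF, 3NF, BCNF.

Candidate keys: {BatchNo}, {MachineID, PartNo}. Prime attributes: {BatchNo, MachineID, PartNo}.
OperatorID -> Material: {OperatorID}⁺ = {Material, OperatorID, Weight}, which is not all of the attributes, so the left side is not a superkey — BCNF is violated.
OperatorID -> Material has non-prime {Material} on the right and a non-superkey on the left, so 3NF fails.
No proper subset of a key has a non-prime attribute in its closure, so there is no partial dependency; 2NF holds.

2NF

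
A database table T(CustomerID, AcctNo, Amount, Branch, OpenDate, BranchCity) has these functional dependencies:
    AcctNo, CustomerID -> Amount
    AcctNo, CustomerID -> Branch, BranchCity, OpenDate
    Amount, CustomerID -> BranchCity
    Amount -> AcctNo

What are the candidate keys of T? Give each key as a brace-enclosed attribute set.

{AcctNo, CustomerID}, {Amount, CustomerID}

{CustomerID} never appears on the right of any FD, so every key must include it.
{AcctNo, CustomerID}⁺ = {AcctNo, Amount, Branch, BranchCity, CustomerID, OpenDate} — all of the relation — so {AcctNo, CustomerID} is a candidate key.
{Amount, CustomerID}⁺ = {AcctNo, Amount, Branch, BranchCity, CustomerID, OpenDate} — all of the relation — so {Amount, CustomerID} is a candidate key.
Any other superkey properly contains one of these, so there are no further candidate keys.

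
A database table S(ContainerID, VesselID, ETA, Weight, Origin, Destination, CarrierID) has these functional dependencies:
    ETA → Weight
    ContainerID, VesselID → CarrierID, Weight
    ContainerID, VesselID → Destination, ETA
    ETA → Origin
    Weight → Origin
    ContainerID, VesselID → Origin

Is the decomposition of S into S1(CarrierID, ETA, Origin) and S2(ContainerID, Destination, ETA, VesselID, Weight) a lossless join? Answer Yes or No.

The shared attributes are {ETA} and {ETA}⁺ = {ETA, Origin, Weight}.
S1 ⊄ {ETA, Origin, Weight} and S2 ⊄ {ETA, Origin, Weight}, so the split is lossy.

No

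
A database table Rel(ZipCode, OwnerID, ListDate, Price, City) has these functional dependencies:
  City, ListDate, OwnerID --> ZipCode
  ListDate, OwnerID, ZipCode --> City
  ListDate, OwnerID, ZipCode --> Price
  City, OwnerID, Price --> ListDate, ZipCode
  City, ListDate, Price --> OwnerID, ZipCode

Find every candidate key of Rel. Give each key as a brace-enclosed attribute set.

Closure of {City, ListDate, OwnerID} is {City, ListDate, OwnerID, Price, ZipCode}, the whole schema; {City, ListDate, OwnerID} is a candidate key.
Closure of {City, ListDate, Price} is {City, ListDate, OwnerID, Price, ZipCode}, the whole schema; {City, ListDate, Price} is a candidate key.
Closure of {City, OwnerID, Price} is {City, ListDate, OwnerID, Price, ZipCode}, the whole schema; {City, OwnerID, Price} is a candidate key.
Closure of {ListDate, OwnerID, ZipCode} is {City, ListDate, OwnerID, Price, ZipCode}, the whole schema; {ListDate, OwnerID, ZipCode} is a candidate key.
No proper subset of any of these is a key, and no other minimal superkey exists.

{City, ListDate, OwnerID}, {City, ListDate, Price}, {City, OwnerID, Price}, {ListDate, OwnerID, ZipCode}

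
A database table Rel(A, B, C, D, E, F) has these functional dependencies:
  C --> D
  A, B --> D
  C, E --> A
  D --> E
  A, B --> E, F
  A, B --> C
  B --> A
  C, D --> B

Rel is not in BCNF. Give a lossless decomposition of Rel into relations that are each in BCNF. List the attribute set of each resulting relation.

Candidate keys of the original relation: {B}, {C}.
Within {A, B, C, D, E, F}: {D}⁺ ∩ {A, B, C, D, E, F} = {D, E}, not the whole set, so D --> E violates BCNF; decompose into {D, E} and {A, B, C, D, F}.
{D, E}: every determinant is a superkey — BCNF.
{A, B, C, D, F}: every determinant is a superkey — BCNF.

{A, B, C, D, F}; {D, E}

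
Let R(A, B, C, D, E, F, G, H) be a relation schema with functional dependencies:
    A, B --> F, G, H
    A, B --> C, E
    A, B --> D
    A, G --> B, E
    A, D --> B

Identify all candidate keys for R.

{A, B}, {A, D}, {A, G}

Attributes never on any right-hand side: {A} — every candidate key must contain it.
Closure of {A, B} is {A, B, C, D, E, F, G, H}, the whole schema; {A, B} is a candidate key.
Closure of {A, D} is {A, B, C, D, E, F, G, H}, the whole schema; {A, D} is a candidate key.
Closure of {A, G} is {A, B, C, D, E, F, G, H}, the whole schema; {A, G} is a candidate key.
No proper subset of any of these is a key, and no other minimal superkey exists.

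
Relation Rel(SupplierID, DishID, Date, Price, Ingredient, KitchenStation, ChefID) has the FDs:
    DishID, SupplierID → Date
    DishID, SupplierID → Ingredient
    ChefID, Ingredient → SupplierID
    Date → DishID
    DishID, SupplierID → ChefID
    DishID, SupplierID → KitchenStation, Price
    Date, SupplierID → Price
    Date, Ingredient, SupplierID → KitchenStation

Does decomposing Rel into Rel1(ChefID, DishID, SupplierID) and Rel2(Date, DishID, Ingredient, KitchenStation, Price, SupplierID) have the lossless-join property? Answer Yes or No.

Rel1 ∩ Rel2 = {DishID, SupplierID}; its closure under F is {ChefID, Date, DishID, Ingredient, KitchenStation, Price, SupplierID}.
Rel1 is contained in that closure, so Rel1 ∩ Rel2 → Rel1 holds and the join is lossless.

Yes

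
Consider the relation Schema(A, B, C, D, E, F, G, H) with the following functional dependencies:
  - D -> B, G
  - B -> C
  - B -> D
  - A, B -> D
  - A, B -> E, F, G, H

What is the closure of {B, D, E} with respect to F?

Start with {B, D, E}.
D -> B, G applies; add {G} → now {B, D, E, G}.
B -> C applies; add {C} → now {B, C, D, E, G}.
No further FD applies.

{B, C, D, E, G}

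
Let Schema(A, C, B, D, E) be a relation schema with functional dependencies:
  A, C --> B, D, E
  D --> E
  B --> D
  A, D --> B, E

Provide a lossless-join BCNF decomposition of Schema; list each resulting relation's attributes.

{A, B, C}; {B, D}; {D, E}

Candidate key of the original relation: {A, C}.
{A, B, C, D, E}: {D} determines {D, E} here but is not a superkey — split on D --> E, giving {D, E} and {A, B, C, D}.
{D, E} has no BCNF violation.
{A, B, C, D}: {B} determines {B, D} here but is not a superkey — split on B --> D, giving {B, D} and {A, B, C}.
{B, D} has no BCNF violation.
{A, B, C} has no BCNF violation.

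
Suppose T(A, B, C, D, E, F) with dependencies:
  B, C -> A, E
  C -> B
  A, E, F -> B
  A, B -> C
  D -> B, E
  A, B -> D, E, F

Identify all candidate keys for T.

{C}⁺ = {A, B, C, D, E, F}, which is every attribute, so {C} is a candidate key.
{A, B}⁺ = {A, B, C, D, E, F}, which is every attribute, so {A, B} is a candidate key.
{A, D}⁺ = {A, B, C, D, E, F}, which is every attribute, so {A, D} is a candidate key.
{A, E, F}⁺ = {A, B, C, D, E, F}, which is every attribute, so {A, E, F} is a candidate key.
No proper subset of any of these is a key, and no other minimal superkey exists.

{A, B}, {A, D}, {A, E, F}, {C}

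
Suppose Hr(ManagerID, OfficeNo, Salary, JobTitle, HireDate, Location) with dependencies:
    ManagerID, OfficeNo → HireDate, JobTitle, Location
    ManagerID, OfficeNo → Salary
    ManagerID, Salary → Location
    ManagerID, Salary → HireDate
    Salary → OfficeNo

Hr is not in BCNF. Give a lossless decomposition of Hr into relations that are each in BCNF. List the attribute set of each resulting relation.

Candidate keys of the original relation: {ManagerID, OfficeNo}, {ManagerID, Salary}.
{HireDate, JobTitle, Location, ManagerID, OfficeNo, Salary}: {Salary} determines {OfficeNo, Salary} here but is not a superkey — split on Salary → OfficeNo, giving {OfficeNo, Salary} and {HireDate, JobTitle, Location, ManagerID, Salary}.
{OfficeNo, Salary} is in BCNF.
{HireDate, JobTitle, Location, ManagerID, Salary} is in BCNF.

{HireDate, JobTitle, Location, ManagerID, Salary}; {OfficeNo, Salary}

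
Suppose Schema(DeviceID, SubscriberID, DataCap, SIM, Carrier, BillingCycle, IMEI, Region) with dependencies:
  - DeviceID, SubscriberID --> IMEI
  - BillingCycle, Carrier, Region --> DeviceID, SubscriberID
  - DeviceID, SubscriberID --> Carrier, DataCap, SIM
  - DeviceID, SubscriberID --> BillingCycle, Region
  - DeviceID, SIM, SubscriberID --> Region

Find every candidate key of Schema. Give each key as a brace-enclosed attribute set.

{BillingCycle, Carrier, Region}, {DeviceID, SubscriberID}

{DeviceID, SubscriberID}⁺ = {BillingCycle, Carrier, DataCap, DeviceID, IMEI, Region, SIM, SubscriberID} — all of the relation — so {DeviceID, SubscriberID} is a candidate key.
{BillingCycle, Carrier, Region}⁺ = {BillingCycle, Carrier, DataCap, DeviceID, IMEI, Region, SIM, SubscriberID} — all of the relation — so {BillingCycle, Carrier, Region} is a candidate key.
No proper subset of any of these is a key, and no other minimal superkey exists.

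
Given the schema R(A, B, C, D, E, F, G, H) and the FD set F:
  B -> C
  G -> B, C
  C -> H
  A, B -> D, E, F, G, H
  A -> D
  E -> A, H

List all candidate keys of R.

{A, B}, {A, G}, {B, E}, {E, G}

{A, B}⁺ = {A, B, C, D, E, F, G, H} — all of the relation — so {A, B} is a candidate key.
{A, G}⁺ = {A, B, C, D, E, F, G, H} — all of the relation — so {A, G} is a candidate key.
{B, E}⁺ = {A, B, C, D, E, F, G, H} — all of the relation — so {B, E} is a candidate key.
{E, G}⁺ = {A, B, C, D, E, F, G, H} — all of the relation — so {E, G} is a candidate key.
Any other superkey properly contains one of these, so there are no further candidate keys.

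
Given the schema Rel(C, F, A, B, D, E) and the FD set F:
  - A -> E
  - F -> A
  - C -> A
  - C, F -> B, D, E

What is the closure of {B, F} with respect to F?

Start with {B, F}.
F -> A applies; add {A} → now {A, B, F}.
A -> E applies; add {E} → now {A, B, E, F}.
No further FD applies.

{A, B, E, F}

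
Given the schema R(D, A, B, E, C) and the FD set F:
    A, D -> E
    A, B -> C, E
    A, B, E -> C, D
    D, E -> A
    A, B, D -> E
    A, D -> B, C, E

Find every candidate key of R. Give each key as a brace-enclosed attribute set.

{A, B}, {A, D}, {D, E}

{A, B} is a candidate key since {A, B}⁺ = {A, B, C, D, E} covers every attribute.
{A, D} is a candidate key since {A, D}⁺ = {A, B, C, D, E} covers every attribute.
{D, E} is a candidate key since {D, E}⁺ = {A, B, C, D, E} covers every attribute.
Any other superkey properly contains one of these, so there are no further candidate keys.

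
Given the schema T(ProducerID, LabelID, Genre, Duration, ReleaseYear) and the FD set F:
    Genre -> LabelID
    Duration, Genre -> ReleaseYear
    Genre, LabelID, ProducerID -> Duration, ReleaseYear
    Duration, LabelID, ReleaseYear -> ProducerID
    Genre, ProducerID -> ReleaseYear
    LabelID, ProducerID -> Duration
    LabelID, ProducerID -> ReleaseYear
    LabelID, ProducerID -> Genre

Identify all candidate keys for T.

{Duration, Genre}⁺ = {Duration, Genre, LabelID, ProducerID, ReleaseYear} — all of the relation — so {Duration, Genre} is a candidate key.
{Genre, ProducerID}⁺ = {Duration, Genre, LabelID, ProducerID, ReleaseYear} — all of the relation — so {Genre, ProducerID} is a candidate key.
{LabelID, ProducerID}⁺ = {Duration, Genre, LabelID, ProducerID, ReleaseYear} — all of the relation — so {LabelID, ProducerID} is a candidate key.
{Duration, LabelID, ReleaseYear}⁺ = {Duration, Genre, LabelID, ProducerID, ReleaseYear} — all of the relation — so {Duration, LabelID, ReleaseYear} is a candidate key.
Any other superkey properly contains one of these, so there are no further candidate keys.

{Duration, Genre}, {Duration, LabelID, ReleaseYear}, {Genre, ProducerID}, {LabelID, ProducerID}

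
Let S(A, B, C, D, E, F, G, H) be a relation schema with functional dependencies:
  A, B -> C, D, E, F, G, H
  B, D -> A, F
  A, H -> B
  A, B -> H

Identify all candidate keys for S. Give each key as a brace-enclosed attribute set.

Closure of {A, B} is {A, B, C, D, E, F, G, H}, the whole schema; {A, B} is a candidate key.
Closure of {A, H} is {A, B, C, D, E, F, G, H}, the whole schema; {A, H} is a candidate key.
Closure of {B, D} is {A, B, C, D, E, F, G, H}, the whole schema; {B, D} is a candidate key.
Any other superkey properly contains one of these, so there are no further candidate keys.

{A, B}, {A, H}, {B, D}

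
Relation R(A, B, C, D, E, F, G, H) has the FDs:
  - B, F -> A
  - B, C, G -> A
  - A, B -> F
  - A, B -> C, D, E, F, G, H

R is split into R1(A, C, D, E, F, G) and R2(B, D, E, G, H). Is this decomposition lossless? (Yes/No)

No

Common attributes: {D, E, G}; their closure is {D, E, G}.
Neither R1 nor R2 is contained in that closure, so the decomposition is lossy.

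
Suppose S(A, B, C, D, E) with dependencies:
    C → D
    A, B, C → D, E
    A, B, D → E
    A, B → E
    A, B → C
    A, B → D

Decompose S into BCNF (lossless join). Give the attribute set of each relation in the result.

{A, B, C, E}; {C, D}

Candidate key of the original relation: {A, B}.
In {A, B, C, D, E}, {C} is not a superkey ({C}⁺ restricted to this set is {C, D}), so split on C → D into {C, D} and {A, B, C, E}.
{C, D} is in BCNF.
{A, B, C, E} is in BCNF.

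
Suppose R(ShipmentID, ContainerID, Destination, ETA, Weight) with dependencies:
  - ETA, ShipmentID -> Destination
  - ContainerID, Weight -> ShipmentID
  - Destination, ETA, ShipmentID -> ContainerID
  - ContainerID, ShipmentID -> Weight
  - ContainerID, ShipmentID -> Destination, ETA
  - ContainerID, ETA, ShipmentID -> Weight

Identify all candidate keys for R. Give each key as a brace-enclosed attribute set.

{ContainerID, ShipmentID}, {ContainerID, Weight}, {ETA, ShipmentID}

{ContainerID, ShipmentID} is a candidate key since {ContainerID, ShipmentID}⁺ = {ContainerID, Destination, ETA, ShipmentID, Weight} covers every attribute.
{ContainerID, Weight} is a candidate key since {ContainerID, Weight}⁺ = {ContainerID, Destination, ETA, ShipmentID, Weight} covers every attribute.
{ETA, ShipmentID} is a candidate key since {ETA, ShipmentID}⁺ = {ContainerID, Destination, ETA, ShipmentID, Weight} covers every attribute.
No proper subset of any of these is a key, and no other minimal superkey exists.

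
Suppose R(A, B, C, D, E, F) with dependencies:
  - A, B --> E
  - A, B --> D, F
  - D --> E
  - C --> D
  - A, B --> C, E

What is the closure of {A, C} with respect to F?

{A, C, D, E}

Start with {A, C}.
C --> D applies; add {D} → now {A, C, D}.
D --> E applies; add {E} → now {A, C, D, E}.
No further FD applies.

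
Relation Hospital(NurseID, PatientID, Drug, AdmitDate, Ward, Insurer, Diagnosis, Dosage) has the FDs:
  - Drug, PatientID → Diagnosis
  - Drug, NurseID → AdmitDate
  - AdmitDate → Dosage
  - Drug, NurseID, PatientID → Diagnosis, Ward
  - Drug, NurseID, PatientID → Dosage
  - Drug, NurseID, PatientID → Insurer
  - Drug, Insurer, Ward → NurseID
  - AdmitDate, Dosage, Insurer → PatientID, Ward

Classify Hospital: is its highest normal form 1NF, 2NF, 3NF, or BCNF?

Candidate keys: {AdmitDate, Drug, Insurer}, {Drug, Insurer, NurseID}, {Drug, Insurer, Ward}, {Drug, NurseID, PatientID}. Prime attributes: {AdmitDate, Drug, Insurer, NurseID, PatientID, Ward}.
For Drug, PatientID → Diagnosis we have {Drug, PatientID}⁺ = {Diagnosis, Drug, PatientID}; {Drug, PatientID} is not a superkey, so BCNF fails.
Because {Diagnosis} is non-prime and the left side of Drug, PatientID → Diagnosis is not a superkey, the relation is not in 3NF.
The proper key subset {AdmitDate} of {AdmitDate, Drug, Insurer} determines non-prime {Dosage}, so the relation is not even in 2NF.

1NF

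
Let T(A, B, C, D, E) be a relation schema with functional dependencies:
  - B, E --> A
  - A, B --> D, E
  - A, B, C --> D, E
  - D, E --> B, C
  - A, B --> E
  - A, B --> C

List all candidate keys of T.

{A, B}, {B, E}, {D, E}

{A, B}⁺ = {A, B, C, D, E} — all of the relation — so {A, B} is a candidate key.
{B, E}⁺ = {A, B, C, D, E} — all of the relation — so {B, E} is a candidate key.
{D, E}⁺ = {A, B, C, D, E} — all of the relation — so {D, E} is a candidate key.
Any other superkey properly contains one of these, so there are no further candidate keys.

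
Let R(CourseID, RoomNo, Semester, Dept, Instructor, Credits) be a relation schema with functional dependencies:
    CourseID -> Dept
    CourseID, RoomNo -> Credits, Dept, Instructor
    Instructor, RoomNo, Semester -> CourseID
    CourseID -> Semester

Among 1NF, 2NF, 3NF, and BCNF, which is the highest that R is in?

Candidate keys: {CourseID, RoomNo}, {Instructor, RoomNo, Semester}. Prime attributes: {CourseID, Instructor, RoomNo, Semester}.
For CourseID -> Dept we have {CourseID}⁺ = {CourseID, Dept, Semester}; {CourseID} is not a superkey, so BCNF fails.
CourseID -> Dept has non-prime {Dept} on the right and a non-superkey on the left, so 3NF fails.
The proper key subset {CourseID} of {CourseID, RoomNo} determines non-prime {Dept}, so the relation is not even in 2NF.

1NF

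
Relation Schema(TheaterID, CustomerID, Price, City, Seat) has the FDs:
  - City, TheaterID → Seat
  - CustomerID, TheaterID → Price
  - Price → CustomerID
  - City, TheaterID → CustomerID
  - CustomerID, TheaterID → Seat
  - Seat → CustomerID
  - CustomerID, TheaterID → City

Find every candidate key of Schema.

{City, TheaterID}, {CustomerID, TheaterID}, {Price, TheaterID}, {Seat, TheaterID}

No FD produces {TheaterID}, so it must be in every candidate key.
{City, TheaterID}⁺ = {City, CustomerID, Price, Seat, TheaterID}, which is every attribute, so {City, TheaterID} is a candidate key.
{CustomerID, TheaterID}⁺ = {City, CustomerID, Price, Seat, TheaterID}, which is every attribute, so {CustomerID, TheaterID} is a candidate key.
{Price, TheaterID}⁺ = {City, CustomerID, Price, Seat, TheaterID}, which is every attribute, so {Price, TheaterID} is a candidate key.
{Seat, TheaterID}⁺ = {City, CustomerID, Price, Seat, TheaterID}, which is every attribute, so {Seat, TheaterID} is a candidate key.
Any other superkey properly contains one of these, so there are no further candidate keys.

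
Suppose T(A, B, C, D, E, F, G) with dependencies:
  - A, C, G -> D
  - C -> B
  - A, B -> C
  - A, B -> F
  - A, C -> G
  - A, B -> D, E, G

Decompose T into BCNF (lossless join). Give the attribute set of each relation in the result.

Candidate keys of the original relation: {A, B}, {A, C}.
{A, B, C, D, E, F, G}: {C} determines {B, C} here but is not a superkey — split on C -> B, giving {B, C} and {A, C, D, E, F, G}.
{B, C} is in BCNF.
{A, C, D, E, F, G} is in BCNF.

{A, C, D, E, F, G}; {B, C}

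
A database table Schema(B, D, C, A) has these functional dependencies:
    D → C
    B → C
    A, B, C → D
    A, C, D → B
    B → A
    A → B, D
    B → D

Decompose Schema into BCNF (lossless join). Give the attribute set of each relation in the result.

{A, B, D}; {C, D}

Candidate keys of the original relation: {A}, {B}.
Within {A, B, C, D}: {D}⁺ ∩ {A, B, C, D} = {C, D}, not the whole set, so D → C violates BCNF; decompose into {C, D} and {A, B, D}.
{C, D}: every determinant is a superkey — BCNF.
{A, B, D}: every determinant is a superkey — BCNF.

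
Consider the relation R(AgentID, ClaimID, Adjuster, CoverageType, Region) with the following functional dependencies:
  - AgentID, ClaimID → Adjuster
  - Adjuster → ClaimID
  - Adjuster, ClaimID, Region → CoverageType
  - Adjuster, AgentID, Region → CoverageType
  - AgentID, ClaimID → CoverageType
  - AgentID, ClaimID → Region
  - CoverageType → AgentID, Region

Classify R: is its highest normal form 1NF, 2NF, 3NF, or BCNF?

3NF

Candidate keys: {Adjuster, AgentID}, {Adjuster, CoverageType}, {Adjuster, Region}, {AgentID, ClaimID}, {ClaimID, CoverageType}. Prime attributes: {Adjuster, AgentID, ClaimID, CoverageType, Region}.
Adjuster → ClaimID breaks BCNF: {Adjuster}⁺ = {Adjuster, ClaimID}, so {Adjuster} is not a superkey.
Since {ClaimID} ⊆ prime attributes and every other non-superkey FD also has a prime right side, the schema is in 3NF.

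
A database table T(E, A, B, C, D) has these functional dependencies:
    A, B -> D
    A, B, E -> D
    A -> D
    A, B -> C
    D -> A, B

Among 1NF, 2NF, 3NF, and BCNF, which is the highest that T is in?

Candidate keys: {A, E}, {D, E}. Prime attributes: {A, D, E}.
A, B -> D breaks BCNF: {A, B}⁺ = {A, B, C, D}, so {A, B} is not a superkey.
A, B -> C has non-prime {C} on the right and a non-superkey on the left, so 3NF fails.
The proper key subset {A} of {A, E} determines non-prime {B, C}, so the relation is not even in 2NF.

1NF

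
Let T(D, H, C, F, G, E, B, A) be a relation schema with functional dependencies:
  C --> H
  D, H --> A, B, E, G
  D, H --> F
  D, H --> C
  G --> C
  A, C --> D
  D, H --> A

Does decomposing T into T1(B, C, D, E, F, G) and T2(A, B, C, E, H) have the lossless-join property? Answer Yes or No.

No

T1 ∩ T2 = {B, C, E}; its closure under F is {B, C, E, H}.
Neither T1 nor T2 is contained in that closure, so the decomposition is lossy.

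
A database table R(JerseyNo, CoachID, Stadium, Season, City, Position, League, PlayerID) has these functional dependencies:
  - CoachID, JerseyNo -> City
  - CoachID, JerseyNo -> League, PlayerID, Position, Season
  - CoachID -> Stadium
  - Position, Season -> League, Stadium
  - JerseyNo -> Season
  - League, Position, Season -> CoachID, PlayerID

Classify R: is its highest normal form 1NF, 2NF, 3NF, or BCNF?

Candidate keys: {CoachID, JerseyNo}, {JerseyNo, Position}. Prime attributes: {CoachID, JerseyNo, Position}.
For CoachID -> Stadium we have {CoachID}⁺ = {CoachID, Stadium}; {CoachID} is not a superkey, so BCNF fails.
Because {Stadium} is non-prime and the left side of CoachID -> Stadium is not a superkey, the relation is not in 3NF.
{CoachID} is a proper subset of the key {CoachID, JerseyNo}, and {CoachID}⁺ contains the non-prime attribute {Stadium} — a partial dependency, so 2NF is violated.

1NF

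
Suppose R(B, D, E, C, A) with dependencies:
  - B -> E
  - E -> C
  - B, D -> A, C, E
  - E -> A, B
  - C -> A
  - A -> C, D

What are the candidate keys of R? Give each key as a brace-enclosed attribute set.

{B}⁺ = {A, B, C, D, E}, which is every attribute, so {B} is a candidate key.
{E}⁺ = {A, B, C, D, E}, which is every attribute, so {E} is a candidate key.
These are minimal and exhaustive — every other superkey contains one of them.

{B}, {E}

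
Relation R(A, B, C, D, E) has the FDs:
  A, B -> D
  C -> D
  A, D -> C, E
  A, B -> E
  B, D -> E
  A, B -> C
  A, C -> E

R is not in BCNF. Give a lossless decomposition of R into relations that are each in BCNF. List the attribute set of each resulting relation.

Candidate key of the original relation: {A, B}.
In {A, B, C, D, E}, {C} is not a superkey ({C}⁺ restricted to this set is {C, D}), so split on C -> D into {C, D} and {A, B, C, E}.
{C, D} is in BCNF.
In {A, B, C, E}, {A, C} is not a superkey ({A, C}⁺ restricted to this set is {A, C, E}), so split on A, C -> E into {A, C, E} and {A, B, C}.
{A, C, E} is in BCNF.
{A, B, C} is in BCNF.

{A, B, C}; {A, C, E}; {C, D}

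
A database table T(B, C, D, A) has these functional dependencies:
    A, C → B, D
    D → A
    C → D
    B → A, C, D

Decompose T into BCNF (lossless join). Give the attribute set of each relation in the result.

Candidate keys of the original relation: {B}, {C}.
In {A, B, C, D}, {D} is not a superkey ({D}⁺ restricted to this set is {A, D}), so split on D → A into {A, D} and {B, C, D}.
{A, D} is in BCNF.
{B, C, D} is in BCNF.

{A, D}; {B, C, D}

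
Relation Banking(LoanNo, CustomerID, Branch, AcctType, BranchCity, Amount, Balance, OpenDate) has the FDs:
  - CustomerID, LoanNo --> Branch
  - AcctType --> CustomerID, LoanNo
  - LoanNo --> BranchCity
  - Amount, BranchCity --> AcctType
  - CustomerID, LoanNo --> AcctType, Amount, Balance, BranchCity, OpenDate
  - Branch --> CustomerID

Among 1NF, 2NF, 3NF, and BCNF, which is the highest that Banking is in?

Candidate keys: {AcctType}, {Amount, BranchCity}, {Amount, LoanNo}, {Branch, LoanNo}, {CustomerID, LoanNo}. Prime attributes: {AcctType, Amount, Branch, BranchCity, CustomerID, LoanNo}.
LoanNo --> BranchCity breaks BCNF: {LoanNo}⁺ = {BranchCity, LoanNo}, so {LoanNo} is not a superkey.
Since {BranchCity} ⊆ prime attributes and every other non-superkey FD also has a prime right side, the schema is in 3NF.

3NF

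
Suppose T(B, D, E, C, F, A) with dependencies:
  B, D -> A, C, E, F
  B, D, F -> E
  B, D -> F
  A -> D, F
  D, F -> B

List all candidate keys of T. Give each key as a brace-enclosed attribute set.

{A}, {B, D}, {D, F}

{A}⁺ = {A, B, C, D, E, F}, which is every attribute, so {A} is a candidate key.
{B, D}⁺ = {A, B, C, D, E, F}, which is every attribute, so {B, D} is a candidate key.
{D, F}⁺ = {A, B, C, D, E, F}, which is every attribute, so {D, F} is a candidate key.
No proper subset of any of these is a key, and no other minimal superkey exists.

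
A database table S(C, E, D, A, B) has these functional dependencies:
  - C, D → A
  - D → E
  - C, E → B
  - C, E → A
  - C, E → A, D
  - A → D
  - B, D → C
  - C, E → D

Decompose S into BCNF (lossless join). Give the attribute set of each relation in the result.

Candidate keys of the original relation: {A, B}, {A, C}, {B, D}, {C, D}, {C, E}.
Within {A, B, C, D, E}: {D}⁺ ∩ {A, B, C, D, E} = {D, E}, not the whole set, so D → E violates BCNF; decompose into {D, E} and {A, B, C, D}.
{D, E} has no BCNF violation.
Within {A, B, C, D}: {A}⁺ ∩ {A, B, C, D} = {A, D}, not the whole set, so A → D violates BCNF; decompose into {A, D} and {A, B, C}.
{A, D} has no BCNF violation.
{A, B, C} has no BCNF violation.

{A, B, C}; {A, D}; {D, E}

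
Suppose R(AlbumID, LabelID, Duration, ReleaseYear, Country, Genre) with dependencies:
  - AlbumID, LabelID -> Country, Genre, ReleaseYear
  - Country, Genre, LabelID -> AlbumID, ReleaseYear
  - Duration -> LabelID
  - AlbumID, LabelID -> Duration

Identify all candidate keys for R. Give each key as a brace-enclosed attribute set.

{AlbumID, Duration} is a candidate key since {AlbumID, Duration}⁺ = {AlbumID, Country, Duration, Genre, LabelID, ReleaseYear} covers every attribute.
{AlbumID, LabelID} is a candidate key since {AlbumID, LabelID}⁺ = {AlbumID, Country, Duration, Genre, LabelID, ReleaseYear} covers every attribute.
{Country, Duration, Genre} is a candidate key since {Country, Duration, Genre}⁺ = {AlbumID, Country, Duration, Genre, LabelID, ReleaseYear} covers every attribute.
{Country, Genre, LabelID} is a candidate key since {Country, Genre, LabelID}⁺ = {AlbumID, Country, Duration, Genre, LabelID, ReleaseYear} covers every attribute.
Any other superkey properly contains one of these, so there are no further candidate keys.

{AlbumID, Duration}, {AlbumID, LabelID}, {Country, Duration, Genre}, {Country, Genre, LabelID}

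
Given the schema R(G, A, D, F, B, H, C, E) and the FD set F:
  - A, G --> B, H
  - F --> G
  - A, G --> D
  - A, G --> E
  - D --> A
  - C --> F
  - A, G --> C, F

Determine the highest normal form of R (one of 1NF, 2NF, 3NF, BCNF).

Candidate keys: {A, C}, {A, F}, {A, G}, {C, D}, {D, F}, {D, G}. Prime attributes: {A, C, D, F, G}.
F --> G: {F}⁺ = {F, G}, which is not all of the attributes, so the left side is not a superkey — BCNF is violated.
But every attribute on its right side ({G}) is prime, and the same holds for every other non-superkey FD, so 3NF still holds.

3NF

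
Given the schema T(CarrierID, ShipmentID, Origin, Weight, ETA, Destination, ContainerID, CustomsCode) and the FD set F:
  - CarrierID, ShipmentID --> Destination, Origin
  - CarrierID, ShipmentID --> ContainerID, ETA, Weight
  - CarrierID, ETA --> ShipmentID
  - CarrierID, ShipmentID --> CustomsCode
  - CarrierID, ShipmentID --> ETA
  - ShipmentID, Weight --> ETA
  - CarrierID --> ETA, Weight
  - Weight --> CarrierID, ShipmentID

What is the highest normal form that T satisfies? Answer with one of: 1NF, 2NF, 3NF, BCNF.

Candidate keys: {CarrierID}, {Weight}. Prime attributes: {CarrierID, Weight}.
Every FD has a superkey on the left, so the relation is in BCNF.

BCNF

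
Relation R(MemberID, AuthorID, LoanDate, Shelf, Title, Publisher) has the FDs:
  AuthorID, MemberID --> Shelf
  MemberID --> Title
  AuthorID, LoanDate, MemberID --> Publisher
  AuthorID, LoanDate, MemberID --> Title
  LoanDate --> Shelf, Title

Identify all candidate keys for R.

{AuthorID, LoanDate, MemberID} never appear on the right of any FD, so every key must include all of them.
{AuthorID, LoanDate, MemberID} is a candidate key since {AuthorID, LoanDate, MemberID}⁺ = {AuthorID, LoanDate, MemberID, Publisher, Shelf, Title} covers every attribute.
No other minimal set has full closure, so this is the only candidate key.

{AuthorID, LoanDate, MemberID}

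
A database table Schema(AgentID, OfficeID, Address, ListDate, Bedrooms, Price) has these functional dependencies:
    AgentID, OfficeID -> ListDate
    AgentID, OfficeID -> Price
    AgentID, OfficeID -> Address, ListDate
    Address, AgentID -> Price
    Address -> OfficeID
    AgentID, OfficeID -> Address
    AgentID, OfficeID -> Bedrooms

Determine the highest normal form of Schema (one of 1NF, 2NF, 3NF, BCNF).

3NF

Candidate keys: {Address, AgentID}, {AgentID, OfficeID}. Prime attributes: {Address, AgentID, OfficeID}.
Address -> OfficeID: {Address}⁺ = {Address, OfficeID}, which is not all of the attributes, so the left side is not a superkey — BCNF is violated.
Since {OfficeID} ⊆ prime attributes and every other non-superkey FD also has a prime right side, the schema is in 3NF.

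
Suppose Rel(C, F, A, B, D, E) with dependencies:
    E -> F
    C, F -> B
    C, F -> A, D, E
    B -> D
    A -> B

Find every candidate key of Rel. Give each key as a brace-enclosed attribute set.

Attributes never on any right-hand side: {C} — every candidate key must contain it.
{C, E}⁺ = {A, B, C, D, E, F} — all of the relation — so {C, E} is a candidate key.
{C, F}⁺ = {A, B, C, D, E, F} — all of the relation — so {C, F} is a candidate key.
These are minimal and exhaustive — every other superkey contains one of them.

{C, E}, {C, F}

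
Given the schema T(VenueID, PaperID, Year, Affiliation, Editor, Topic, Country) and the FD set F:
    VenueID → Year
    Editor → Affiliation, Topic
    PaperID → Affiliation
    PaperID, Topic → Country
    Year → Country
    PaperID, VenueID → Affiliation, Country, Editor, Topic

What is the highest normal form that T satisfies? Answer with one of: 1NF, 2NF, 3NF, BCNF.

1NF

Candidate key: {PaperID, VenueID}. Prime attributes: {PaperID, VenueID}.
VenueID → Year breaks BCNF: {VenueID}⁺ = {Country, VenueID, Year}, so {VenueID} is not a superkey.
VenueID → Year determines the non-prime attribute {Year} from a non-superkey — 3NF is violated.
{PaperID} is a proper subset of the key {PaperID, VenueID}, and {PaperID}⁺ contains the non-prime attribute {Affiliation} — a partial dependency, so 2NF is violated.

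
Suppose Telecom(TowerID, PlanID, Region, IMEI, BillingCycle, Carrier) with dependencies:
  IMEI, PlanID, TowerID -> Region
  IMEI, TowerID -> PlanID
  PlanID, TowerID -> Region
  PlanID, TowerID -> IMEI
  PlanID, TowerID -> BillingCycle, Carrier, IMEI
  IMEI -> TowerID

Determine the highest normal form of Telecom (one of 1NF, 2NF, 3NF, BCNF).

BCNF

Candidate keys: {IMEI}, {PlanID, TowerID}. Prime attributes: {IMEI, PlanID, TowerID}.
Each dependency's left side is a superkey — BCNF holds.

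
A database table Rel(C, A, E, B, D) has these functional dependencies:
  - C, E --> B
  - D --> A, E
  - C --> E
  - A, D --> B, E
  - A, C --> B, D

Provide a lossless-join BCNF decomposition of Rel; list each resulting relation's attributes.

{A, D, E}; {B, C, E}; {C, D}

Candidate keys of the original relation: {A, C}, {C, D}.
Within {A, B, C, D, E}: {C, E}⁺ ∩ {A, B, C, D, E} = {B, C, E}, not the whole set, so C, E --> B violates BCNF; decompose into {B, C, E} and {A, C, D, E}.
{B, C, E}: every determinant is a superkey — BCNF.
Within {A, C, D, E}: {D}⁺ ∩ {A, C, D, E} = {A, D, E}, not the whole set, so D --> A, E violates BCNF; decompose into {A, D, E} and {C, D}.
{A, D, E}: every determinant is a superkey — BCNF.
{C, D}: every determinant is a superkey — BCNF.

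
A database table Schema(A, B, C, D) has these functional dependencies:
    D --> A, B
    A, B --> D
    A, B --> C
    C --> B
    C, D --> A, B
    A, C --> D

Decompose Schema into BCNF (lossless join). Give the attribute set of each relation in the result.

Candidate keys of the original relation: {A, B}, {A, C}, {D}.
{A, B, C, D}: {C} determines {B, C} here but is not a superkey — split on C --> B, giving {B, C} and {A, C, D}.
{B, C} is in BCNF.
{A, C, D} is in BCNF.

{A, C, D}; {B, C}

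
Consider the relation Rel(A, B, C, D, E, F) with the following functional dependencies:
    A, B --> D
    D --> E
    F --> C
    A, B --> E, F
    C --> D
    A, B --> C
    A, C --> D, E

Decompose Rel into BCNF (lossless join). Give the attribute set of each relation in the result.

{A, B, F}; {C, D}; {C, F}; {D, E}

Candidate key of the original relation: {A, B}.
In {A, B, C, D, E, F}, {D} is not a superkey ({D}⁺ restricted to this set is {D, E}), so split on D --> E into {D, E} and {A, B, C, D, F}.
{D, E} has no BCNF violation.
In {A, B, C, D, F}, {F} is not a superkey ({F}⁺ restricted to this set is {C, D, F}), so split on F --> C, D into {C, D, F} and {A, B, F}.
In {C, D, F}, {C} is not a superkey ({C}⁺ restricted to this set is {C, D}), so split on C --> D into {C, D} and {C, F}.
{C, D} has no BCNF violation.
{C, F} has no BCNF violation.
{A, B, F} has no BCNF violation.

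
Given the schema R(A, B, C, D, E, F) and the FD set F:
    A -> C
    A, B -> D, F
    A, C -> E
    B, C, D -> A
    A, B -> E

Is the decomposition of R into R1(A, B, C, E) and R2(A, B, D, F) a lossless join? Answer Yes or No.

The shared attributes are {A, B} and {A, B}⁺ = {A, B, C, D, E, F}.
R1 is contained in that closure, so R1 ∩ R2 -> R1 holds and the join is lossless.

Yes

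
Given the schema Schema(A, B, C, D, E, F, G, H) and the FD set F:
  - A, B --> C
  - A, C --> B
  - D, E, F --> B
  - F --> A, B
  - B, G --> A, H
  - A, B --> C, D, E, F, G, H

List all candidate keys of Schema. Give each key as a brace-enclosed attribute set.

{F}⁺ = {A, B, C, D, E, F, G, H} — all of the relation — so {F} is a candidate key.
{A, B}⁺ = {A, B, C, D, E, F, G, H} — all of the relation — so {A, B} is a candidate key.
{A, C}⁺ = {A, B, C, D, E, F, G, H} — all of the relation — so {A, C} is a candidate key.
{B, G}⁺ = {A, B, C, D, E, F, G, H} — all of the relation — so {B, G} is a candidate key.
These are minimal and exhaustive — every other superkey contains one of them.

{A, B}, {A, C}, {B, G}, {F}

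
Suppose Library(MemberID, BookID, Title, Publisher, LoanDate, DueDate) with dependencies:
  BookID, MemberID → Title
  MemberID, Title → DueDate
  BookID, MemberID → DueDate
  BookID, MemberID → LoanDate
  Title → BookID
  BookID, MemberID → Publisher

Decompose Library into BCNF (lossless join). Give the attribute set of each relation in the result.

{BookID, Title}; {DueDate, LoanDate, MemberID, Publisher, Title}

Candidate keys of the original relation: {BookID, MemberID}, {MemberID, Title}.
{BookID, DueDate, LoanDate, MemberID, Publisher, Title}: {Title} determines {BookID, Title} here but is not a superkey — split on Title → BookID, giving {BookID, Title} and {DueDate, LoanDate, MemberID, Publisher, Title}.
{BookID, Title}: every determinant is a superkey — BCNF.
{DueDate, LoanDate, MemberID, Publisher, Title}: every determinant is a superkey — BCNF.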